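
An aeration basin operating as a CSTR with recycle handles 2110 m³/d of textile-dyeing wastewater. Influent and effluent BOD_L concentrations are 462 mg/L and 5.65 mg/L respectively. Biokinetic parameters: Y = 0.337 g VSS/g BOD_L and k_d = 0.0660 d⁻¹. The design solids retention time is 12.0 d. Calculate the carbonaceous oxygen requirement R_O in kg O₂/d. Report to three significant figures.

R_O ≈ 706 kg O₂/d

The observed yield is Y_obs = Y/(1 + k_d·θ_c) = 0.337 / (1 + 0.0660 × 12.0) = 0.337 / 1.792 = 0.1881 g VSS per g BOD_L removed.
Mass of BOD_L removed per day: Q(S₀ − S) = 2110 × 456.4 g/m³ = 962.9 kg/d.
P_X = Y_obs·Q·(S₀ − S) = 0.1881 × 962.9 = 181.1 kg VSS/d.
R_O = Q·ΔS − 1.42 P_X = 962.9 − 257.1 = 705.8 kg O₂/d.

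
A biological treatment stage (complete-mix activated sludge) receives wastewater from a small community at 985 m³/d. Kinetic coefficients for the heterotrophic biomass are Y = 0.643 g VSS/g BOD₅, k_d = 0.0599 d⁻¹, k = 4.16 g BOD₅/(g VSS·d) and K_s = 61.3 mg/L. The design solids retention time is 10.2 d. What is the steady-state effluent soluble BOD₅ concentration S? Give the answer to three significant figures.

For a completely mixed reactor with recycle the Lawrence–McCarty relation gives S = K_s·(1 + k_d·θ_c) / [θ_c·(Y·k − k_d) − 1] = 61.3 × (1 + 0.0599 × 10.2) / [10.2 × (0.643 × 4.16 − 0.0599) − 1] = 98.75 / 25.67 = 3.847 mg/L.

S ≈ 3.85 mg/L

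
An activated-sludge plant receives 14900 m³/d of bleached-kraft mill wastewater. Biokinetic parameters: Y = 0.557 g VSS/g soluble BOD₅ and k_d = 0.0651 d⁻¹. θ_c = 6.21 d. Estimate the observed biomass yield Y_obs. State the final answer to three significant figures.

Y_obs ≈ 0.397 g VSS/g soluble BOD₅

Y_obs = Y / (1 + k_d θ_c) = 0.557 / (1 + 0.0651 × 6.21) = 0.557 / 1.404 = 0.3966.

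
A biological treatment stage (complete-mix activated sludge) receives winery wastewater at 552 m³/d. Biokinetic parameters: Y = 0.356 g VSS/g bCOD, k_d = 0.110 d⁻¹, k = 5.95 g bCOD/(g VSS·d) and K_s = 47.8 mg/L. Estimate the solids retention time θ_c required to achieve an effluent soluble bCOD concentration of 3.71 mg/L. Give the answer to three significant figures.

Specific growth rate at S = 3.71 mg/L: μ = YkS/(K_s+S) = 0.356·5.95·3.71/(47.8+3.71) = 0.1526 d⁻¹.
1/θ_c = 0.1526 − 0.110 = 0.04256 d⁻¹, so θ_c = 23.49 d.

θ_c ≈ 23.5 d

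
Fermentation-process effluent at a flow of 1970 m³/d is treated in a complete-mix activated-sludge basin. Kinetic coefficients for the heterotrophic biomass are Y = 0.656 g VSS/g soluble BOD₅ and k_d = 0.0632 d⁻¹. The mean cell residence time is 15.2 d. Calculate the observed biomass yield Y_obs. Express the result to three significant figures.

Observed yield with endogenous decay: Y_obs = Y / (1 + k_d·θ_c) = 0.656 / (1 + 0.0632 × 15.2) = 0.656 / 1.961 = 0.3346 g VSS/g soluble BOD₅.

Y_obs ≈ 0.335 g VSS/g soluble BOD₅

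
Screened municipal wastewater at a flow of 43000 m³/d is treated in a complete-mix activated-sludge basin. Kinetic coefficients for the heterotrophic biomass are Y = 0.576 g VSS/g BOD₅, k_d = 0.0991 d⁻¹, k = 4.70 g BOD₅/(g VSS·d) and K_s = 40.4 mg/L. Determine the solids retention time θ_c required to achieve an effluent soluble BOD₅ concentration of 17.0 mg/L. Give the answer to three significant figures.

At the target effluent, Y k S/(K_s+S) = 0.576×4.70×17.0/57.40 = 0.8018 d⁻¹.
1/θ_c = 0.8018 − 0.0991 = 0.7027 d⁻¹, so θ_c = 1.423 d.

θ_c ≈ 1.42 d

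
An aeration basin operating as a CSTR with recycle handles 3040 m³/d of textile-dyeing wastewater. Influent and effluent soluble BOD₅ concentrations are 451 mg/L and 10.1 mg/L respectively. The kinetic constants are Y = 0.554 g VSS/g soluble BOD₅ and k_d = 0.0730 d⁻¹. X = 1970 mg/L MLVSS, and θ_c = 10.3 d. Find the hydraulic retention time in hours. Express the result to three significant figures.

From the SRT design equation V = Y Q (S₀−S) θ_c / [X (1 + k_d θ_c)] = 0.554 × 3040 × (451 − 10.1) × 10.3 / [1970 × (1 + 0.0730 × 10.3)] = 7.65×10^6 / 3451 = 2216 m³.
HRT = V/Q = 2216 m³ / 3040 m³·d⁻¹ = 0.7290 d × 24 = 17.50 h.

τ ≈ 17.5 h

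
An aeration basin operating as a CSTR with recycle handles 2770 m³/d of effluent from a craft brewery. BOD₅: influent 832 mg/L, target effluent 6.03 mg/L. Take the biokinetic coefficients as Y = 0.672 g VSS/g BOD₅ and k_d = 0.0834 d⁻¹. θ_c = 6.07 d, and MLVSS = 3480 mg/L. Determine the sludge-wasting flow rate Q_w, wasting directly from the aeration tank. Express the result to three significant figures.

Q_w ≈ 293 m³/d

From the SRT design equation V = Y Q (S₀−S) θ_c / [X (1 + k_d θ_c)] = 0.672 × 2770 × (832 − 6.03) × 6.07 / [3480 × (1 + 0.0834 × 6.07)] = 9.33×10^6 / 5242 = 1780 m³.
Wasting from the aeration tank: Q_w = V / θ_c = 1780 / 6.07 = 293.3 m³/d.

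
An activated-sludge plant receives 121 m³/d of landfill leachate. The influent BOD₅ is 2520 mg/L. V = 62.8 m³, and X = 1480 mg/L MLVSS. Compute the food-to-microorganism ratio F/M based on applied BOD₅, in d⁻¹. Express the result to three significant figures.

F/M = applied load / biomass = Q·S₀/(V·X) = 121 × 2520 / (62.80 × 1480) = 3.281 d⁻¹.

F/M ≈ 3.28 d⁻¹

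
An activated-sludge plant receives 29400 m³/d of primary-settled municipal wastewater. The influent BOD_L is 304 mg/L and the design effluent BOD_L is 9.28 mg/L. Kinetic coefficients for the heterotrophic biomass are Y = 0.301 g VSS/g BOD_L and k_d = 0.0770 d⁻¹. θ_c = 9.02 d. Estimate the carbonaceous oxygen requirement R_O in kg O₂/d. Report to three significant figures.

Y_obs = Y / (1 + k_d θ_c) = 0.301 / (1 + 0.0770 × 9.02) = 0.301 / 1.695 = 0.1776.
Substrate removed = Q·(S₀ − S) = 29400 m³/d × (304 − 9.28) g/m³ = 8.66×10^6 g/d = 8665 kg/d.
P_X = Y_obs·Q·(S₀ − S) = 0.1776 × 8665 = 1539 kg VSS/d.
Carbonaceous O₂ demand = substrate oxidised − cell-mass equivalent = 8665 − 1.42 × 1539 = 6479 kg O₂/d.

R_O ≈ 6480 kg O₂/d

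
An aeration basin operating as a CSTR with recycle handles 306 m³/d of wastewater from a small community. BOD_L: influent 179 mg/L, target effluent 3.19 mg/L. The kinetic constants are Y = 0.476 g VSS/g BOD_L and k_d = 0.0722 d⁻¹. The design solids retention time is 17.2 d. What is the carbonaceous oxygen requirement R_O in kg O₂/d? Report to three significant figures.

Observed yield with endogenous decay: Y_obs = Y / (1 + k_d·θ_c) = 0.476 / (1 + 0.0722 × 17.2) = 0.476 / 2.242 = 0.2123 g VSS/g BOD_L.
Mass of BOD_L removed per day: Q(S₀ − S) = 306 × 175.8 g/m³ = 53.80 kg/d.
Net sludge production P_X = 0.2123 × 53.80 = 11.42 kg VSS/d.
R_O = Q·ΔS − 1.42 P_X = 53.80 − 16.22 = 37.58 kg O₂/d.

R_O ≈ 37.6 kg O₂/d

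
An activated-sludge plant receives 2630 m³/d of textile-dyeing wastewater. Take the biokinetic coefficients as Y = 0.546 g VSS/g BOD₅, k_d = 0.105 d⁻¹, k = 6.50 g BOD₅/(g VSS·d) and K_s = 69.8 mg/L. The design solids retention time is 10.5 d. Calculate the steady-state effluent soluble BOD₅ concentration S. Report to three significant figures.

From the Monod/SRT balance for a CMAS, S = K_s·(1+k_d θ_c)/[θ_c·(Y k − k_d) − 1] = 69.8 × (1 + 0.105 × 10.5) / [10.5 × (0.546 × 6.50 − 0.105) − 1] = 146.8 / 35.16 = 4.174 mg/L.

S ≈ 4.17 mg/L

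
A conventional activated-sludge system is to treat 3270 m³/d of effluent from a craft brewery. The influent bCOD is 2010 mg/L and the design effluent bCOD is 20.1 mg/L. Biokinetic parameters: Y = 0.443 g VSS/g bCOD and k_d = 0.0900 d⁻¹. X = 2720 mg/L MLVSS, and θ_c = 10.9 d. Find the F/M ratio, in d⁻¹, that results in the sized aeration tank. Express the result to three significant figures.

F/M ≈ 0.414 d⁻¹

From the SRT design equation V = Y Q (S₀−S) θ_c / [X (1 + k_d θ_c)] = 0.443 × 3270 × (2010 − 20.1) × 10.9 / [2720 × (1 + 0.0900 × 10.9)] = 3.14×10^7 / 5388 = 5831 m³.
F/M = applied load / biomass = Q·S₀/(V·X) = 3270 × 2010 / (5831 × 2720) = 0.4144 d⁻¹.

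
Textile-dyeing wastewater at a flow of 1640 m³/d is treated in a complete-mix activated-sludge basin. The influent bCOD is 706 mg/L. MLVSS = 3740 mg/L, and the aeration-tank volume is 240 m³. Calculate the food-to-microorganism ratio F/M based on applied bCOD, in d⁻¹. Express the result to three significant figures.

F/M ≈ 1.29 d⁻¹

F/M = Q·S₀ / (V·X) = 1640 × 706 / (240.0 × 3740) = 1.290 g bCOD·(g VSS·d)⁻¹.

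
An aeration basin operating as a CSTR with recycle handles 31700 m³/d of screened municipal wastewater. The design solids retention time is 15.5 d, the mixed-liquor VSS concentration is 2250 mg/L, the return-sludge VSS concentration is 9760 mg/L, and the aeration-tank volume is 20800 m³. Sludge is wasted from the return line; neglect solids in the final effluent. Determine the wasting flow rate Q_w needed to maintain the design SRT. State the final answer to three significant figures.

θ_c = V·X/(Q_w·X_r) when wasting from the recycle, so Q_w = V·X/(θ_c·X_r) = 20800 × 2250 / (15.5 × 9760) = 309.4 m³/d.

Q_w ≈ 309 m³/d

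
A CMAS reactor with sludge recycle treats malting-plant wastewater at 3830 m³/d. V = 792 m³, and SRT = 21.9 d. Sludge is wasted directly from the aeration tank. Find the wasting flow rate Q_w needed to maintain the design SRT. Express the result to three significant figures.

Q_w ≈ 36.2 m³/d

Wasting from the aeration tank: Q_w = V / θ_c = 792.0 / 21.9 = 36.16 m³/d.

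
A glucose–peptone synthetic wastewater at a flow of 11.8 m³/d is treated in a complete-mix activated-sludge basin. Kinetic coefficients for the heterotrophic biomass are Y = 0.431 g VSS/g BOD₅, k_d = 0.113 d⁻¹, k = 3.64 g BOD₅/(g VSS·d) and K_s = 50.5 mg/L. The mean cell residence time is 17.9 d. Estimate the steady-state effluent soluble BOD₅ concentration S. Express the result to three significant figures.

For a completely mixed reactor with recycle the Lawrence–McCarty relation gives S = K_s·(1 + k_d·θ_c) / [θ_c·(Y·k − k_d) − 1] = 50.5 × (1 + 0.113 × 17.9) / [17.9 × (0.431 × 3.64 − 0.113) − 1] = 152.6 / 25.06 = 6.091 mg/L.

S ≈ 6.09 mg/L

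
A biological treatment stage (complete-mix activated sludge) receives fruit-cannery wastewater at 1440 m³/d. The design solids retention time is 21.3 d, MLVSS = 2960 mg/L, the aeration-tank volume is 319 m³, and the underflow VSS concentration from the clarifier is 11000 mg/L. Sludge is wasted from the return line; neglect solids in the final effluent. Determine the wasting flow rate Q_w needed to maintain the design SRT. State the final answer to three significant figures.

θ_c = V·X/(Q_w·X_r) when wasting from the recycle, so Q_w = V·X/(θ_c·X_r) = 319.0 × 2960 / (21.3 × 11000) = 4.030 m³/d.

Q_w ≈ 4.03 m³/d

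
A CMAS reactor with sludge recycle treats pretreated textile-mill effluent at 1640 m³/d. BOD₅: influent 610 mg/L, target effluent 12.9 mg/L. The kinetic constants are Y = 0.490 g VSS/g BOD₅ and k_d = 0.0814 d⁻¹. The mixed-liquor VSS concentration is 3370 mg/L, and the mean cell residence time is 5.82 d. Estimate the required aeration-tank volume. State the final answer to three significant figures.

From the SRT design equation V = Y Q (S₀−S) θ_c / [X (1 + k_d θ_c)] = 0.490 × 1640 × (610 − 12.9) × 5.82 / [3370 × (1 + 0.0814 × 5.82)] = 2.79×10^6 / 4967 = 562.3 m³.

V ≈ 562 m³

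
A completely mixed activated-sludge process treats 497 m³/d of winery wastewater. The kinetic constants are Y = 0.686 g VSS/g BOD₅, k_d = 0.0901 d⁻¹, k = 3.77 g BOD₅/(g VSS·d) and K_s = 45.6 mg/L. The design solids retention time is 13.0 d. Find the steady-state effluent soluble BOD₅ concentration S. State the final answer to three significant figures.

S ≈ 3.15 mg/L

Effluent substrate depends only on kinetics and SRT: S = K_s(1 + k_d θ_c) / [θ_c(Yk − k_d) − 1] = 45.6 × (1 + 0.0901 × 13.0) / [13.0 × (0.686 × 3.77 − 0.0901) − 1] = 99.01 / 31.45 = 3.148 mg/L.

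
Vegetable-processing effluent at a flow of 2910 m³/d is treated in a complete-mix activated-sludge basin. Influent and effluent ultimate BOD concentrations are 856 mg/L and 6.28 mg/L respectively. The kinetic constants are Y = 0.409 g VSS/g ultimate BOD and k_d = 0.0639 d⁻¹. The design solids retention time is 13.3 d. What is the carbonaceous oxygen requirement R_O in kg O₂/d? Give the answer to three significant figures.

The observed yield is Y_obs = Y/(1 + k_d·θ_c) = 0.409 / (1 + 0.0639 × 13.3) = 0.409 / 1.850 = 0.2211 g VSS per g ultimate BOD removed.
ΔS = 856 − 6.28 = 849.7 mg/L, so the substrate removal rate is 2910 × 849.7/1000 = 2473 kg ultimate BOD/d.
Biomass synthesised: P_X = Y_obs × 2473 = 546.7 kg VSS/d.
R_O = Q·ΔS − 1.42 P_X = 2473 − 776.3 = 1696 kg O₂/d.

R_O ≈ 1700 kg O₂/d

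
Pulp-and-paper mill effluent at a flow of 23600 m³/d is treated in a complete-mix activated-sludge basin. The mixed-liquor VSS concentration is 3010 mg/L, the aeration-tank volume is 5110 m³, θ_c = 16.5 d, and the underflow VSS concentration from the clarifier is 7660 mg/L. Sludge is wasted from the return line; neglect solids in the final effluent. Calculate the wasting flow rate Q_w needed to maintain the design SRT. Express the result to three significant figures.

Q_w ≈ 122 m³/d

Q_w = (V·X)/(θ_c X_r) = 5110 × 3010 / (16.5 × 7660) = 121.7 m³/d.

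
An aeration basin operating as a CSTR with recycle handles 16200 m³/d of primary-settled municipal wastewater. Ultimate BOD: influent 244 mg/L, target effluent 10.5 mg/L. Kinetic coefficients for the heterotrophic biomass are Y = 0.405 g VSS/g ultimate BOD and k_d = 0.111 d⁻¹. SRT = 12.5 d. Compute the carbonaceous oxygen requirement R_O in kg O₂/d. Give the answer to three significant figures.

R_O ≈ 2870 kg O₂/d

Y_obs = Y / (1 + k_d θ_c) = 0.405 / (1 + 0.111 × 12.5) = 0.405 / 2.388 = 0.1696.
Mass of ultimate BOD removed per day: Q(S₀ − S) = 16200 × 233.5 g/m³ = 3783 kg/d.
P_X = Y_obs·Q·(S₀ − S) = 0.1696 × 3783 = 641.7 kg VSS/d.
R_O = Q·(S₀ − S) − 1.42·P_X = 3783 − 1.42 × 641.7 = 2872 kg O₂/d.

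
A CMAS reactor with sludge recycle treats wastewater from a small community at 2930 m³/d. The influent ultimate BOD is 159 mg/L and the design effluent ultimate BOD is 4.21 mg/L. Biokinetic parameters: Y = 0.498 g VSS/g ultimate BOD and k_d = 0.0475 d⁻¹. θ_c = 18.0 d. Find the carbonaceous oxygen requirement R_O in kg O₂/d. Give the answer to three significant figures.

R_O ≈ 281 kg O₂/d

The observed yield is Y_obs = Y/(1 + k_d·θ_c) = 0.498 / (1 + 0.0475 × 18.0) = 0.498 / 1.855 = 0.2685 g VSS per g ultimate BOD removed.
Substrate removed = Q·(S₀ − S) = 2930 m³/d × (159 − 4.21) g/m³ = 4.54×10^5 g/d = 453.5 kg/d.
Biomass synthesised: P_X = Y_obs × 453.5 = 121.8 kg VSS/d.
R_O = Q·ΔS − 1.42 P_X = 453.5 − 172.9 = 280.6 kg O₂/d.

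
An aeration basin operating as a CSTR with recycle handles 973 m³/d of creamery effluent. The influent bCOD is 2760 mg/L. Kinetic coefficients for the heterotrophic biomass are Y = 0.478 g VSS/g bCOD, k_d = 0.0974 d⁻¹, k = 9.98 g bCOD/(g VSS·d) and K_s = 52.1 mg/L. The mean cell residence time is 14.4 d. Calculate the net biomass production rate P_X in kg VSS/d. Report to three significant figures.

For a completely mixed reactor with recycle the Lawrence–McCarty relation gives S = K_s·(1 + k_d·θ_c) / [θ_c·(Y·k − k_d) − 1] = 52.1 × (1 + 0.0974 × 14.4) / [14.4 × (0.478 × 9.98 − 0.0974) − 1] = 125.2 / 66.29 = 1.888 mg/L.
Y_obs = Y / (1 + k_d θ_c) = 0.478 / (1 + 0.0974 × 14.4) = 0.478 / 2.403 = 0.1990.
Mass of bCOD removed per day: Q(S₀ − S) = 973 × 2758 g/m³ = 2684 kg/d.
Net biomass production P_X = Y_obs × Q·(S₀ − S) = 0.1990 × 2684 = 533.9 kg VSS/d.

P_X ≈ 534 kg VSS/d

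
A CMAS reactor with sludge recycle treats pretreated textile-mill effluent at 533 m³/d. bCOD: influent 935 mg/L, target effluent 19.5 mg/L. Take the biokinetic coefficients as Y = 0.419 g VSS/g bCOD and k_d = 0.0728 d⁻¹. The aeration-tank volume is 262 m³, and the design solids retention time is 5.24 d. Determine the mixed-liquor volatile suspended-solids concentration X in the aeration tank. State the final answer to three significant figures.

X = Y·Q·ΔS·θ_c / [V·(1 + k_d θ_c)] = 0.419 × 533 × (935 − 19.5) × 5.24 / [262 × (1 + 0.0728 × 5.24)] = 2960 mg/L.

X ≈ 2960 mg/L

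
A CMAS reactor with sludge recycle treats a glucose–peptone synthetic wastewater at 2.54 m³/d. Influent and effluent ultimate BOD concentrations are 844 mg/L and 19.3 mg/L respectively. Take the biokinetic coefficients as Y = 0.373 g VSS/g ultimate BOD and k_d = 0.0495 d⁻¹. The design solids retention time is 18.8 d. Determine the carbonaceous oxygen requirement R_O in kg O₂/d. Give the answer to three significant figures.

R_O ≈ 1.52 kg O₂/d

The observed yield is Y_obs = Y/(1 + k_d·θ_c) = 0.373 / (1 + 0.0495 × 18.8) = 0.373 / 1.931 = 0.1932 g VSS per g ultimate BOD removed.
Mass of ultimate BOD removed per day: Q(S₀ − S) = 2.54 × 824.7 g/m³ = 2.095 kg/d.
P_X = Y_obs·Q·(S₀ − S) = 0.1932 × 2.095 = 0.4047 kg VSS/d.
R_O = Q·ΔS − 1.42 P_X = 2.095 − 0.5747 = 1.520 kg O₂/d.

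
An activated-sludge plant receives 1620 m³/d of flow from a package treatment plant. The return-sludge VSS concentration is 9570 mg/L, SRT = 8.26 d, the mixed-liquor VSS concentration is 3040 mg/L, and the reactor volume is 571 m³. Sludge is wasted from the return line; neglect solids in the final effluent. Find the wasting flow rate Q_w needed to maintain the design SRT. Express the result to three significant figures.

θ_c = V·X/(Q_w·X_r) when wasting from the recycle, so Q_w = V·X/(θ_c·X_r) = 571.0 × 3040 / (8.26 × 9570) = 21.96 m³/d.

Q_w ≈ 22.0 m³/d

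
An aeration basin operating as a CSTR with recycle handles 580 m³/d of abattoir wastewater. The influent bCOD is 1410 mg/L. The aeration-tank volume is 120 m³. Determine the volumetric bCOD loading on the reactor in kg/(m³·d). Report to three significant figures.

L_v = Q S₀ / V = 580 × 1410 × 10⁻³ / 120.0 = 6.815 kg/(m³·d).

L_v ≈ 6.82 kg bCOD/(m³·d)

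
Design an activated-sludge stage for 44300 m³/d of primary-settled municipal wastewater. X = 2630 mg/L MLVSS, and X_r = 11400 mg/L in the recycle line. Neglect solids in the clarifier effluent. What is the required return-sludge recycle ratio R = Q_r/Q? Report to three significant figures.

R ≈ 0.300

R = Q_r/Q = X/(X_r − X) = 2630 / (11400 − 2630) = 0.2999.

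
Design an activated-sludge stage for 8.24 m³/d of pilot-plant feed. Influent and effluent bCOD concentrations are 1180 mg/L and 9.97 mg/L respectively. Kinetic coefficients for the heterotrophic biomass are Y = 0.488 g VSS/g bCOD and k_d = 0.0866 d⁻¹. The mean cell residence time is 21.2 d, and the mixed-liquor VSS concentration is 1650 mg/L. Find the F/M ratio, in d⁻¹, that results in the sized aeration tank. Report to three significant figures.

F/M ≈ 0.276 d⁻¹

Rearranging the biomass balance for a CMAS with decay, V = Y·Q·ΔS·θ_c / [X·(1+k_d θ_c)] = 0.488 × 8.24 × (1180 − 9.97) × 21.2 / [1650 × (1 + 0.0866 × 21.2)] = 9.97×10^4 / 4679 = 21.32 m³.
F/M = Q·S₀ / (V·X) = 8.24 × 1180 / (21.32 × 1650) = 0.2765 g bCOD·(g VSS·d)⁻¹.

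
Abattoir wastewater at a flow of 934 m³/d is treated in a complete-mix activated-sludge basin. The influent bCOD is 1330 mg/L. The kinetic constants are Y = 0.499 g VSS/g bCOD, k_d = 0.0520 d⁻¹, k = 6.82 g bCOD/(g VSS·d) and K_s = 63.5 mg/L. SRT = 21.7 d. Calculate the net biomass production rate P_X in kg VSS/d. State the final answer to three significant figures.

For a completely mixed reactor with recycle the Lawrence–McCarty relation gives S = K_s·(1 + k_d·θ_c) / [θ_c·(Y·k − k_d) − 1] = 63.5 × (1 + 0.0520 × 21.7) / [21.7 × (0.499 × 6.82 − 0.0520) − 1] = 135.2 / 71.72 = 1.884 mg/L.
Correct the yield for decay: Y_obs = Y/(1 + k_d θ_c) = 0.499 / (1 + 0.0520 × 21.7) = 0.499 / 2.128 = 0.2344.
Q·(S₀ − S) = 934 × (1330 − 1.88) × 10⁻³ = 1240 kg/d removed.
So the net sludge growth is P_X = 0.2344 × 1240 = 290.8 kg VSS/d.

P_X ≈ 291 kg VSS/d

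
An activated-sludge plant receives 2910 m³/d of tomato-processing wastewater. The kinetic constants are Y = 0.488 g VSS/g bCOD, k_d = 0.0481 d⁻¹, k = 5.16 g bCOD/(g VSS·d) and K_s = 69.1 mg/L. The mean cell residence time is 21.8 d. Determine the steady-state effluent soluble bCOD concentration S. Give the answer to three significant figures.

S ≈ 2.68 mg/L

For a completely mixed reactor with recycle the Lawrence–McCarty relation gives S = K_s·(1 + k_d·θ_c) / [θ_c·(Y·k − k_d) − 1] = 69.1 × (1 + 0.0481 × 21.8) / [21.8 × (0.488 × 5.16 − 0.0481) − 1] = 141.6 / 52.85 = 2.679 mg/L.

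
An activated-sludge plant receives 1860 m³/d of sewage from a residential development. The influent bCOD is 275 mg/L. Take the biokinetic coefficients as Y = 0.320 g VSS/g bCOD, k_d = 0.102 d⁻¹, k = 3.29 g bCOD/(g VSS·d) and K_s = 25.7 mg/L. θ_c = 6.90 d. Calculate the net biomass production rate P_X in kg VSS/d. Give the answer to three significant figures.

From the Monod/SRT balance for a CMAS, S = K_s·(1+k_d θ_c)/[θ_c·(Y k − k_d) − 1] = 25.7 × (1 + 0.102 × 6.90) / [6.90 × (0.320 × 3.29 − 0.102) − 1] = 43.79 / 5.561 = 7.875 mg/L.
Y_obs = Y / (1 + k_d θ_c) = 0.320 / (1 + 0.102 × 6.90) = 0.320 / 1.704 = 0.1878.
Q·(S₀ − S) = 1860 × (275 − 7.87) × 10⁻³ = 496.9 kg/d removed.
P_X = Y_obs · Q(S₀ − S) = 0.1878 × 496.9 = 93.32 kg VSS/d.

P_X ≈ 93.3 kg VSS/d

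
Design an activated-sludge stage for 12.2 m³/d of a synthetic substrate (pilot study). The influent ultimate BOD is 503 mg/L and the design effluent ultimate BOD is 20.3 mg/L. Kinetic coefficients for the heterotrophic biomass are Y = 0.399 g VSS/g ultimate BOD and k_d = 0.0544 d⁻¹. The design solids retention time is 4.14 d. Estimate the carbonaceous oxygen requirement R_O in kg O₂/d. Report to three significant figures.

Y_obs = Y / (1 + k_d θ_c) = 0.399 / (1 + 0.0544 × 4.14) = 0.399 / 1.225 = 0.3257.
Mass of ultimate BOD removed per day: Q(S₀ − S) = 12.2 × 482.7 g/m³ = 5.889 kg/d.
Biomass synthesised: P_X = Y_obs × 5.889 = 1.918 kg VSS/d.
R_O = Q·(S₀ − S) − 1.42·P_X = 5.889 − 1.42 × 1.918 = 3.166 kg O₂/d.

R_O ≈ 3.17 kg O₂/d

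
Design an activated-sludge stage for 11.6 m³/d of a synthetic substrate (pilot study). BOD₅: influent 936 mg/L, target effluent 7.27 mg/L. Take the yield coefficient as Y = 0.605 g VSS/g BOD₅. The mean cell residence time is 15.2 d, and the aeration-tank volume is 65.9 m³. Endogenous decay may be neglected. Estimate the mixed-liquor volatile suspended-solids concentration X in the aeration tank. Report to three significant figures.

X = Y·Q·ΔS·θ_c / V = 0.605 × 11.6 × (936 − 7.27) × 15.2 / 65.9 = 1503 mg/L.

X ≈ 1500 mg/L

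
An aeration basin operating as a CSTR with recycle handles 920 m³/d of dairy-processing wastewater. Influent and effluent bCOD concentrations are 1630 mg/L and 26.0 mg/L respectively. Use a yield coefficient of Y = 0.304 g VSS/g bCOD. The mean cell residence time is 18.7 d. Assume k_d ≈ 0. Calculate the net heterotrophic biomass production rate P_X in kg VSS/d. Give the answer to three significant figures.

No decay correction is needed, so Y_obs = Y = 0.304.
ΔS = 1630 − 26.0 = 1604 mg/L, so the substrate removal rate is 920 × 1604/1000 = 1476 kg bCOD/d.
Biomass produced: P_X = Y_obs·Q·ΔS = 0.3040 × 1476 ≈ 448.6 kg VSS/d.

P_X ≈ 449 kg VSS/d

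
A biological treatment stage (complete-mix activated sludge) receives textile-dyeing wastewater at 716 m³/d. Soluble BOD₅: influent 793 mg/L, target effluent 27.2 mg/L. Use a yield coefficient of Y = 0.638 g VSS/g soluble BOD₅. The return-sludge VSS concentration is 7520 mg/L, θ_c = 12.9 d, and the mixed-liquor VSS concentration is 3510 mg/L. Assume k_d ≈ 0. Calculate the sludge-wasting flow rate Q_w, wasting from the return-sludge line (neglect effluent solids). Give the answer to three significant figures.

V·X = Y·Q·ΔS·θ_c gives V = 0.638 × 716 × (793 − 27.2) × 12.9 / 3510 = 1286 m³.
Wasting from the return line (neglecting effluent solids): Q_w = V·X / (θ_c·X_r) = 1286 × 3510 / (12.9 × 7520) = 46.52 m³/d.

Q_w ≈ 46.5 m³/d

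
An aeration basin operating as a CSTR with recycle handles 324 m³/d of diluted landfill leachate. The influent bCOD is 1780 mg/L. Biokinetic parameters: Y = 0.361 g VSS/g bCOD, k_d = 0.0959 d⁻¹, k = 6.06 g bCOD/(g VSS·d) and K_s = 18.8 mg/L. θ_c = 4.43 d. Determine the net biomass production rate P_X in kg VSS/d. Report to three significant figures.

P_X ≈ 146 kg VSS/d

For a completely mixed reactor with recycle the Lawrence–McCarty relation gives S = K_s·(1 + k_d·θ_c) / [θ_c·(Y·k − k_d) − 1] = 18.8 × (1 + 0.0959 × 4.43) / [4.43 × (0.361 × 6.06 − 0.0959) − 1] = 26.79 / 8.266 = 3.240 mg/L.
Observed yield with endogenous decay: Y_obs = Y / (1 + k_d·θ_c) = 0.361 / (1 + 0.0959 × 4.43) = 0.361 / 1.425 = 0.2534 g VSS/g bCOD.
Q·(S₀ − S) = 324 × (1780 − 3.24) × 10⁻³ = 575.7 kg/d removed.
So the net sludge growth is P_X = 0.2534 × 575.7 = 145.9 kg VSS/d.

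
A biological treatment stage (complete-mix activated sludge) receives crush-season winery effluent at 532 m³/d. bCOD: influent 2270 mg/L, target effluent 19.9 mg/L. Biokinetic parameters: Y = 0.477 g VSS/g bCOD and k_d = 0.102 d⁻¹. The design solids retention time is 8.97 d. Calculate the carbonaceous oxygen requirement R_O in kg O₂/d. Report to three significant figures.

R_O ≈ 774 kg O₂/d

The observed yield is Y_obs = Y/(1 + k_d·θ_c) = 0.477 / (1 + 0.102 × 8.97) = 0.477 / 1.915 = 0.2491 g VSS per g bCOD removed.
Q·(S₀ − S) = 532 × (2270 − 19.9) × 10⁻³ = 1197 kg/d removed.
Net sludge production P_X = 0.2491 × 1197 = 298.2 kg VSS/d.
Carbonaceous O₂ demand = substrate oxidised − cell-mass equivalent = 1197 − 1.42 × 298.2 = 773.6 kg O₂/d.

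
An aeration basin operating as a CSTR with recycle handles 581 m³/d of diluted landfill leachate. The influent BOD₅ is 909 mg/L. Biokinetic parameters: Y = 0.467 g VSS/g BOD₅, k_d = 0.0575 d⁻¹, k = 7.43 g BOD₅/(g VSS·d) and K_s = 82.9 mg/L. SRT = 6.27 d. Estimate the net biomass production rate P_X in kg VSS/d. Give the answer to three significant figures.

P_X ≈ 180 kg VSS/d

Effluent substrate depends only on kinetics and SRT: S = K_s(1 + k_d θ_c) / [θ_c(Yk − k_d) − 1] = 82.9 × (1 + 0.0575 × 6.27) / [6.27 × (0.467 × 7.43 − 0.0575) − 1] = 112.8 / 20.40 = 5.530 mg/L.
The observed yield is Y_obs = Y/(1 + k_d·θ_c) = 0.467 / (1 + 0.0575 × 6.27) = 0.467 / 1.361 = 0.3432 g VSS per g BOD₅ removed.
ΔS = 909 − 5.53 = 903.5 mg/L, so the substrate removal rate is 581 × 903.5/1000 = 524.9 kg BOD₅/d.
Net biomass production P_X = Y_obs × Q·(S₀ − S) = 0.3432 × 524.9 = 180.2 kg VSS/d.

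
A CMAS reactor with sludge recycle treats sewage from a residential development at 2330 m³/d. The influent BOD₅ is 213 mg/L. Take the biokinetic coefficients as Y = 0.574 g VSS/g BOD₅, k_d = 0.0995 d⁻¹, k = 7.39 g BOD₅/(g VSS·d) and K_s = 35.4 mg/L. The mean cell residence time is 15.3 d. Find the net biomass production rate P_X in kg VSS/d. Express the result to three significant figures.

From the Monod/SRT balance for a CMAS, S = K_s·(1+k_d θ_c)/[θ_c·(Y k − k_d) − 1] = 35.4 × (1 + 0.0995 × 15.3) / [15.3 × (0.574 × 7.39 − 0.0995) − 1] = 89.29 / 62.38 = 1.431 mg/L.
Observed yield with endogenous decay: Y_obs = Y / (1 + k_d·θ_c) = 0.574 / (1 + 0.0995 × 15.3) = 0.574 / 2.522 = 0.2276 g VSS/g BOD₅.
Substrate removed = Q·(S₀ − S) = 2330 m³/d × (213 − 1.43) g/m³ = 4.93×10^5 g/d = 493.0 kg/d.
Net biomass production P_X = Y_obs × Q·(S₀ − S) = 0.2276 × 493.0 = 112.2 kg VSS/d.

P_X ≈ 112 kg VSS/d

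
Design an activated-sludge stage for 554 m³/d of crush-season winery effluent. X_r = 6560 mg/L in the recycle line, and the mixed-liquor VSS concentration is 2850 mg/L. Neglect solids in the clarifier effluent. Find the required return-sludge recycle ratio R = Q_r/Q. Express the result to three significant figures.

R ≈ 0.768

Solids balance on the clarifier gives (1+R)X = R·X_r, so R = X/(X_r − X) = 2850 / (6560 − 2850) = 0.7682.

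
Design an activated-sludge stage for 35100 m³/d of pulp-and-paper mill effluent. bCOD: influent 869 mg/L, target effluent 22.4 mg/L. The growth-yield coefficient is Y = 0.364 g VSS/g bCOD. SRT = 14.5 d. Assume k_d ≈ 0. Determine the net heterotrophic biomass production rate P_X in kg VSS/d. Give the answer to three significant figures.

With endogenous decay neglected, the observed yield equals the true yield: Y_obs = Y = 0.364 g VSS/g bCOD.
ΔS = 869 − 22.4 = 846.6 mg/L, so the substrate removal rate is 35100 × 846.6/1000 = 29716 kg bCOD/d.
Net biomass production P_X = Y_obs × Q·(S₀ − S) = 0.3640 × 29716 = 10817 kg VSS/d.

P_X ≈ 10800 kg VSS/d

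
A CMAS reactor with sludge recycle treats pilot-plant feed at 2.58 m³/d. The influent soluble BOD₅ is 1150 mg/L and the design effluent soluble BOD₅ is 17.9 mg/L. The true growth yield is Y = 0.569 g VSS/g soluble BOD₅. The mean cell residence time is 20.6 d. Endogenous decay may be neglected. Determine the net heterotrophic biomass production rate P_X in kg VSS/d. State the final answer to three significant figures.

P_X ≈ 1.66 kg VSS/d

No decay correction is needed, so Y_obs = Y = 0.569.
Mass of soluble BOD₅ removed per day: Q(S₀ − S) = 2.58 × 1132 g/m³ = 2.921 kg/d.
So the net sludge growth is P_X = 0.5690 × 2.921 = 1.662 kg VSS/d.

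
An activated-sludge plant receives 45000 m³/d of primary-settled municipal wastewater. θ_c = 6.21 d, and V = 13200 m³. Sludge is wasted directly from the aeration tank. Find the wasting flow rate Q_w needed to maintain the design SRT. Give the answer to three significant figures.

Q_w ≈ 2130 m³/d

For wasting at MLVSS concentration, Q_w = V/θ_c = 13200/6.21 = 2126 m³/d.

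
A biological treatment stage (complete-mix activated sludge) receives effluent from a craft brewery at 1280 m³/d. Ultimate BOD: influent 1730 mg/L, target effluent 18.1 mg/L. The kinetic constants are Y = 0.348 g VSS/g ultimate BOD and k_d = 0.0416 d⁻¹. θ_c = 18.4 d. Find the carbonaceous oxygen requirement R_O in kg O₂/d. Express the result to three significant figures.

R_O ≈ 1580 kg O₂/d

The observed yield is Y_obs = Y/(1 + k_d·θ_c) = 0.348 / (1 + 0.0416 × 18.4) = 0.348 / 1.765 = 0.1971 g VSS per g ultimate BOD removed.
Q·(S₀ − S) = 1280 × (1730 − 18.1) × 10⁻³ = 2191 kg/d removed.
Biomass synthesised: P_X = Y_obs × 2191 = 431.9 kg VSS/d.
R_O = Q·ΔS − 1.42 P_X = 2191 − 613.3 = 1578 kg O₂/d.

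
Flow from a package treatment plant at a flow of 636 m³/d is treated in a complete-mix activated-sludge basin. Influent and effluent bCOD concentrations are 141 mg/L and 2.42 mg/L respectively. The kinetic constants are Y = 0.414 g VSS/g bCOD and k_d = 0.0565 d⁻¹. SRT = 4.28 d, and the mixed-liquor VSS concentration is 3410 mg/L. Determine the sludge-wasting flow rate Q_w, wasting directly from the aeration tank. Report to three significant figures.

From the SRT design equation V = Y Q (S₀−S) θ_c / [X (1 + k_d θ_c)] = 0.414 × 636 × (141 − 2.42) × 4.28 / [3410 × (1 + 0.0565 × 4.28)] = 1.56×10^5 / 4235 = 36.88 m³.
For wasting at MLVSS concentration, Q_w = V/θ_c = 36.88/4.28 = 8.617 m³/d.

Q_w ≈ 8.62 m³/d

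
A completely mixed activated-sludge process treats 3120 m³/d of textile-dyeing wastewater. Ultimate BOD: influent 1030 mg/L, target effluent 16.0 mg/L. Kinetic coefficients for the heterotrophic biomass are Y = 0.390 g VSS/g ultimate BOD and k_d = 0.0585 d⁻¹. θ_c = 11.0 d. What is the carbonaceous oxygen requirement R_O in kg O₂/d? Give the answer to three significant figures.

R_O ≈ 2100 kg O₂/d

The observed yield is Y_obs = Y/(1 + k_d·θ_c) = 0.390 / (1 + 0.0585 × 11.0) = 0.390 / 1.643 = 0.2373 g VSS per g ultimate BOD removed.
ΔS = 1030 − 16.0 = 1014 mg/L, so the substrate removal rate is 3120 × 1014/1000 = 3164 kg ultimate BOD/d.
P_X = Y_obs·Q·(S₀ − S) = 0.2373 × 3164 = 750.7 kg VSS/d.
Carbonaceous O₂ demand = substrate oxidised − cell-mass equivalent = 3164 − 1.42 × 750.7 = 2098 kg O₂/d.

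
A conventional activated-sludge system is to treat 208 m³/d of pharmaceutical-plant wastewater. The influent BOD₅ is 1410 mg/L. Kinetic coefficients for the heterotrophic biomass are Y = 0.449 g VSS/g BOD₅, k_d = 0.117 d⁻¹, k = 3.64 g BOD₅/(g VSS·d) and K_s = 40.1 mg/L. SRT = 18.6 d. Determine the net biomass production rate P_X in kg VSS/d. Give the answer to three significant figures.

Effluent substrate depends only on kinetics and SRT: S = K_s(1 + k_d θ_c) / [θ_c(Yk − k_d) − 1] = 40.1 × (1 + 0.117 × 18.6) / [18.6 × (0.449 × 3.64 − 0.117) − 1] = 127.4 / 27.22 = 4.679 mg/L.
Observed yield with endogenous decay: Y_obs = Y / (1 + k_d·θ_c) = 0.449 / (1 + 0.117 × 18.6) = 0.449 / 3.176 = 0.1414 g VSS/g BOD₅.
ΔS = 1410 − 4.68 = 1405 mg/L, so the substrate removal rate is 208 × 1405/1000 = 292.3 kg BOD₅/d.
Biomass produced: P_X = Y_obs·Q·ΔS = 0.1414 × 292.3 ≈ 41.32 kg VSS/d.

P_X ≈ 41.3 kg VSS/d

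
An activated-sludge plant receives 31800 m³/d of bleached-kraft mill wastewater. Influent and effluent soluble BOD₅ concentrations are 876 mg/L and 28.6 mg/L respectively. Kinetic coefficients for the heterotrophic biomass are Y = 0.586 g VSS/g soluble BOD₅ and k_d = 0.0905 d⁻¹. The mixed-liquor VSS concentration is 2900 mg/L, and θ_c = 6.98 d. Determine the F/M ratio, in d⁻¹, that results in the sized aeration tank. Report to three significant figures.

Rearranging the biomass balance for a CMAS with decay, V = Y·Q·ΔS·θ_c / [X·(1+k_d θ_c)] = 0.586 × 31800 × (876 − 28.6) × 6.98 / [2900 × (1 + 0.0905 × 6.98)] = 1.1×10^8 / 4732 = 23293 m³.
F/M = Q·S₀ / (V·X) = 31800 × 876 / (23293 × 2900) = 0.4124 g soluble BOD₅·(g VSS·d)⁻¹.

F/M ≈ 0.412 d⁻¹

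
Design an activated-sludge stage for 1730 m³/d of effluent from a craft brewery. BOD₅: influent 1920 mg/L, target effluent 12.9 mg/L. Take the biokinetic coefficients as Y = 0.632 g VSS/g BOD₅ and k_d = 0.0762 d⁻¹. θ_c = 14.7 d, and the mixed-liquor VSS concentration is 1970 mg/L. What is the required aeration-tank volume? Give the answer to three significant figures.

V ≈ 7340 m³

Steady-state biomass mass balance: V·X·(1 + k_d·θ_c) = Y·Q·(S₀ − S)·θ_c, so V = 0.632 × 1730 × (1920 − 12.9) × 14.7 / [1970 × (1 + 0.0762 × 14.7)] = 3.07×10^7 / 4177 = 7339 m³.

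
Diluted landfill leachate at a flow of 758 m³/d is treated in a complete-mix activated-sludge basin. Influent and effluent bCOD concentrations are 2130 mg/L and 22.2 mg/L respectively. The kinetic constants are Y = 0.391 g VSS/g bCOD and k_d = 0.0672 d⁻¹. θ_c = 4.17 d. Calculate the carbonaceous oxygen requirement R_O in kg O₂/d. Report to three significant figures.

R_O ≈ 905 kg O₂/d

Observed yield with endogenous decay: Y_obs = Y / (1 + k_d·θ_c) = 0.391 / (1 + 0.0672 × 4.17) = 0.391 / 1.280 = 0.3054 g VSS/g bCOD.
Q·(S₀ − S) = 758 × (2130 − 22.2) × 10⁻³ = 1598 kg/d removed.
P_X = Y_obs·Q·(S₀ − S) = 0.3054 × 1598 = 488.0 kg VSS/d.
R_O = Q·ΔS − 1.42 P_X = 1598 − 692.9 = 904.8 kg O₂/d.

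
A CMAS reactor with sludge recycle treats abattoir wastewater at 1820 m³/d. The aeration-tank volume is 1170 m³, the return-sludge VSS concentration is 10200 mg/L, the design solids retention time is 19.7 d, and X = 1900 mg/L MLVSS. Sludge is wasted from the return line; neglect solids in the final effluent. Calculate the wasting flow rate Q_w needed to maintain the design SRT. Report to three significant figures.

Q_w ≈ 11.1 m³/d

Q_w = (V·X)/(θ_c X_r) = 1170 × 1900 / (19.7 × 10200) = 11.06 m³/d.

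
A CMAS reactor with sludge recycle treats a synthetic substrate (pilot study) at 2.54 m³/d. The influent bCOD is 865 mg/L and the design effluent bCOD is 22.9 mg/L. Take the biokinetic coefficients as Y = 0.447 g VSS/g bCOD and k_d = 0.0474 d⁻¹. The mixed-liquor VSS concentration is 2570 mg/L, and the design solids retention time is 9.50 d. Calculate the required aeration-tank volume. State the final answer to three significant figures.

V ≈ 2.44 m³

From the SRT design equation V = Y Q (S₀−S) θ_c / [X (1 + k_d θ_c)] = 0.447 × 2.54 × (865 − 22.9) × 9.50 / [2570 × (1 + 0.0474 × 9.50)] = 9.08×10^3 / 3727 = 2.437 m³.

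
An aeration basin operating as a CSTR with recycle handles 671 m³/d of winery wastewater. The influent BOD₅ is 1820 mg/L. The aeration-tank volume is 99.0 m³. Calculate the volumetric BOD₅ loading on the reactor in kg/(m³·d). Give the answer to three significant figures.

L_v = Q S₀ / V = 671 × 1820 × 10⁻³ / 99.00 = 12.34 kg/(m³·d).

L_v ≈ 12.3 kg BOD₅/(m³·d)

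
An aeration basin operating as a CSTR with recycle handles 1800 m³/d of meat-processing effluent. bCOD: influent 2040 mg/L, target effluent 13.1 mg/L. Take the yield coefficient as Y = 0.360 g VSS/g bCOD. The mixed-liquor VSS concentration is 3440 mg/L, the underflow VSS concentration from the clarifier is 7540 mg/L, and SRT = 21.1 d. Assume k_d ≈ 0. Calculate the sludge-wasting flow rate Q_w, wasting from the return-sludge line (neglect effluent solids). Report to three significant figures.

Q_w ≈ 174 m³/d

V·X = Y·Q·ΔS·θ_c gives V = 0.360 × 1800 × (2040 − 13.1) × 21.1 / 3440 = 8056 m³.
Wasting from the return line (neglecting effluent solids): Q_w = V·X / (θ_c·X_r) = 8056 × 3440 / (21.1 × 7540) = 174.2 m³/d.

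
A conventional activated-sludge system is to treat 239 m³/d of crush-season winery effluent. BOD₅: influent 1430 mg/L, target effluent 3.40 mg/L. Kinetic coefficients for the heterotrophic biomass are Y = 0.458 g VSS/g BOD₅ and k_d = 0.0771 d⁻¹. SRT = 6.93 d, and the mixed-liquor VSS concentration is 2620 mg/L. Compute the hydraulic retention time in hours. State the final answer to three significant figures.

τ ≈ 27.0 h

Steady-state biomass mass balance: V·X·(1 + k_d·θ_c) = Y·Q·(S₀ − S)·θ_c, so V = 0.458 × 239 × (1430 − 3.40) × 6.93 / [2620 × (1 + 0.0771 × 6.93)] = 1.08×10^6 / 4020 = 269.2 m³.
Hydraulic retention time τ = V/Q = 269.2 / 239 = 1.126 d = 27.03 h.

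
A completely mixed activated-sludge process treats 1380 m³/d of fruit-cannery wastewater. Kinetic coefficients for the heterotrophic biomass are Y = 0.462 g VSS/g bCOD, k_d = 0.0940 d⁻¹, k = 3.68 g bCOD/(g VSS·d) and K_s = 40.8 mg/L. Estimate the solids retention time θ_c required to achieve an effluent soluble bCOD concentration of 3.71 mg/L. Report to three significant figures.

From 1/θ_c = Y·k·S/(K_s + S) − k_d: Y·k·S/(K_s+S) = 0.462 × 3.68 × 3.71 / (40.8 + 3.71) = 0.1417 d⁻¹.
1/θ_c = 0.1417 − 0.0940 = 0.04771 d⁻¹, so θ_c = 20.96 d.

θ_c ≈ 21.0 d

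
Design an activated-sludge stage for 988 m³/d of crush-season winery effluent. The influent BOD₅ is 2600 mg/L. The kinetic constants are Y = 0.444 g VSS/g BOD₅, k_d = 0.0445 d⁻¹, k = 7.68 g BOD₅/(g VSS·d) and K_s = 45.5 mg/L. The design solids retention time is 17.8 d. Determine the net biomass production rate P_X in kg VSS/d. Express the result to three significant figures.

For a completely mixed reactor with recycle the Lawrence–McCarty relation gives S = K_s·(1 + k_d·θ_c) / [θ_c·(Y·k − k_d) − 1] = 45.5 × (1 + 0.0445 × 17.8) / [17.8 × (0.444 × 7.68 − 0.0445) − 1] = 81.54 / 58.90 = 1.384 mg/L.
Observed yield with endogenous decay: Y_obs = Y / (1 + k_d·θ_c) = 0.444 / (1 + 0.0445 × 17.8) = 0.444 / 1.792 = 0.2478 g VSS/g BOD₅.
Substrate removed = Q·(S₀ − S) = 988 m³/d × (2600 − 1.38) g/m³ = 2.57×10^6 g/d = 2567 kg/d.
P_X = Y_obs · Q(S₀ − S) = 0.2478 × 2567 = 636.1 kg VSS/d.

P_X ≈ 636 kg VSS/d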